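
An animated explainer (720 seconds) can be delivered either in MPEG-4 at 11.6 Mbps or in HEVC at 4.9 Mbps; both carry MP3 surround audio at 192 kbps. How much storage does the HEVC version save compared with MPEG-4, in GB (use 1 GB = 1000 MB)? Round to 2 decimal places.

0.60 GB

Audio: 192 kbps = 0.192 Mbps.
MPEG-4: 11.792 Mbps × 720 s = 8490.2 Mb = 1.061 GB.
HEVC: 5.092 Mbps × 720 s = 3666.2 Mb = 0.458 GB.
Saving: 1.061 − 0.458 = 0.603 GB.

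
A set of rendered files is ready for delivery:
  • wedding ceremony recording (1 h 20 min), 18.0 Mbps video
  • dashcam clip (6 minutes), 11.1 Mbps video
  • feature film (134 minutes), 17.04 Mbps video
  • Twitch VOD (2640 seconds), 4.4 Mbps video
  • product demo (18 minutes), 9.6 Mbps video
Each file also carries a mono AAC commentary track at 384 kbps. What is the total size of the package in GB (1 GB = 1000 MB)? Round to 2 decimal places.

Audio: 384 kbps = 0.384 Mbps.
wedding ceremony recording: 18.384 Mbps × 4800 s = 88243.2 Mb
dashcam clip: 11.484 Mbps × 360 s = 4134.2 Mb
feature film: 17.424 Mbps × 8040 s = 140089.0 Mb
Twitch VOD: 4.784 Mbps × 2640 s = 12629.8 Mb
product demo: 9.984 Mbps × 1080 s = 10782.7 Mb
Total: 255878.9 Mb = 31984.9 MB.
= 31.98 GB.

31.98 GB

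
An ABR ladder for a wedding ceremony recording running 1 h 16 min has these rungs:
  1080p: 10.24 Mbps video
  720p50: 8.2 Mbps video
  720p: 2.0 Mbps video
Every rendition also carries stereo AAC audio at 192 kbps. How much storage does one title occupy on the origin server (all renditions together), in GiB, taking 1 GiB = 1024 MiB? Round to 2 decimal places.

11.16 GiB

1 h 16 min = 76 min = 4560 s
Audio: 192 kbps = 0.192 Mbps.
Sum of rendition bitrates: (10.24+0.192) + (8.2+0.192) + (2.0+0.192) = 21.016 Mbps.
× 4560 s = 95,833 Mb = 11,979 MB = 11.16 GiB.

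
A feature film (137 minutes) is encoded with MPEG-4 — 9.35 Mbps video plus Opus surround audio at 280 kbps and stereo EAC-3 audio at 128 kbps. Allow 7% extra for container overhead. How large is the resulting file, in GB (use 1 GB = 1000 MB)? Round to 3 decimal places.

10.728 GB

137 min = 8220 s
Audio total: 280 + 128 = 408 kbps = 0.408 Mbps.
Total bitrate: 9.35 + 0.408 = 9.758 Mbps.
Stream data: 9.758 Mbps × 8220 s = 80210.8 Mb.
With 7% container overhead: ×1.07.
85,826 Mb ÷ 8 = 10,728 MB → 10.73 GB.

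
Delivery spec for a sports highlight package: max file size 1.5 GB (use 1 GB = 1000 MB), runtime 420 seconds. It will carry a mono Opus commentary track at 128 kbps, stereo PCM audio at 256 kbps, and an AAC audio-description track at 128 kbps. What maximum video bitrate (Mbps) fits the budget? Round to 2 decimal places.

28.06 Mbps

Budget: 1.5 GB = 12000.0 Mb.
Total bitrate budget: 12000.0 Mb / 420 s = 28.571 Mbps.
Audio total: 128 + 256 + 128 = 512 kbps = 0.512 Mbps.
Video: 28.571 − 0.512 = 28.059 Mbps.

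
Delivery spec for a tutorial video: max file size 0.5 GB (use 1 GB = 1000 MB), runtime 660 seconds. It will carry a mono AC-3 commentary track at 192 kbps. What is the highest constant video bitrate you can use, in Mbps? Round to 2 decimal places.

Budget: 0.5 GB = 4000.0 Mb.
Total bitrate budget: 4000.0 Mb / 660 s = 6.061 Mbps.
Audio: 192 kbps = 0.192 Mbps.
Video: 6.061 − 0.192 = 5.869 Mbps.

5.87 Mbps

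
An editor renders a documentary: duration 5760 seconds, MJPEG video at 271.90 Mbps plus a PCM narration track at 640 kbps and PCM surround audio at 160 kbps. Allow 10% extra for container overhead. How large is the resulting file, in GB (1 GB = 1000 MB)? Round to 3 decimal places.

215.978 GB

Audio total: 640 + 160 = 800 kbps = 0.800 Mbps.
Total bitrate: 271.90 + 0.800 = 272.700 Mbps.
Stream data: 272.700 Mbps × 5760 s = 1570752.0 Mb.
With 10% container overhead: ×1.10.
1,727,827 Mb ÷ 8 = 215,978 MB → 216.0 GB.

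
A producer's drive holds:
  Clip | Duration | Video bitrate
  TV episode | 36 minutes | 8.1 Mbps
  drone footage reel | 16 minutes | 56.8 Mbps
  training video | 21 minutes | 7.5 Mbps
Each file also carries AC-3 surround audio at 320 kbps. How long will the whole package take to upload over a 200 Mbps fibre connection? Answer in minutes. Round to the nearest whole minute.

7 minutes

Audio: 320 kbps = 0.320 Mbps.
TV episode: 8.420 Mbps × 2160 s = 18187.2 Mb
drone footage reel: 57.120 Mbps × 960 s = 54835.2 Mb
training video: 7.820 Mbps × 1260 s = 9853.2 Mb
Total: 82875.6 Mb = 10359.5 MB.
At 200 Mbps: 82875.6 / 200 = 414 s ≈ 6.91 minutes.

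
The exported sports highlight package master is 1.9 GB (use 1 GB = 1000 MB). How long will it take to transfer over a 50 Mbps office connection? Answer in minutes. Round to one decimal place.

File: 1.9 GB = 15200.0 Mb.
At 50 Mbps: 15200.0 / 50 = 304.0 s ≈ 5.07 minutes.

5.1 minutes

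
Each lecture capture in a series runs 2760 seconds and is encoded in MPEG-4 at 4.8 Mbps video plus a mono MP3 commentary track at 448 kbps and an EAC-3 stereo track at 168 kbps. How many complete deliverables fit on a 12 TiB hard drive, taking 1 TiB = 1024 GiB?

7061

Audio total: 448 + 168 = 616 kbps = 0.616 Mbps.
Total bitrate: 5.416 Mbps.
Per item: 5.416 Mbps × 2760 s = 14,948 Mb = 1,869 MB.
Capacity: 12 TiB = 105,553,116 Mb; 7061.28 items → 7061 complete.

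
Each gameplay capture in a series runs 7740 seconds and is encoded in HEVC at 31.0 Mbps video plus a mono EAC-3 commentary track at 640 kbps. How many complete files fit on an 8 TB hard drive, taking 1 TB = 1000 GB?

Audio: 640 kbps = 0.640 Mbps.
Total bitrate: 31.640 Mbps.
Per item: 31.640 Mbps × 7740 s = 244,894 Mb = 30,612 MB.
Capacity: 8 TB = 64,000,000 Mb; 261.34 items → 261 complete.

261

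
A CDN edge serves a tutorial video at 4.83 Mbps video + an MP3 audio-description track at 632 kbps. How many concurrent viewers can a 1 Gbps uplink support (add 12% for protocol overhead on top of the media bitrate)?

163

Audio: 632 kbps = 0.632 Mbps.
Per-viewer media rate: 5.462 Mbps.
On the wire with 12% overhead: 6.117 Mbps.
1 Gbps = 1,000 Mbps; 1,000 / 6.117 = 163.47 → 163 viewers.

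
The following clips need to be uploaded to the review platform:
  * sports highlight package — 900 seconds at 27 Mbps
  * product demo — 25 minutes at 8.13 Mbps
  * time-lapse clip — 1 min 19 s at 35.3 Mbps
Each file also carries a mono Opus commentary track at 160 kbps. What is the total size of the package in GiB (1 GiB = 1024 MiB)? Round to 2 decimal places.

Audio: 160 kbps = 0.160 Mbps.
sports highlight package: 27.160 Mbps × 900 s = 24444.0 Mb
product demo: 8.290 Mbps × 1500 s = 12435.0 Mb
time-lapse clip: 35.460 Mbps × 79 s = 2801.3 Mb
Total: 39680.3 Mb = 4960.0 MB.
= 4.619 GiB.

4.62 GiB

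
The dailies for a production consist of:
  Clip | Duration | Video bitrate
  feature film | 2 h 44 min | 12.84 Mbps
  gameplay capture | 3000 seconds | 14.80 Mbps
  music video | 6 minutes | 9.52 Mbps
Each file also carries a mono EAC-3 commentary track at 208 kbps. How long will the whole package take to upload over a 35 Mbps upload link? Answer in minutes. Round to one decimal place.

84.2 minutes

Audio: 208 kbps = 0.208 Mbps.
feature film: 13.048 Mbps × 9840 s = 128392.3 Mb
gameplay capture: 15.008 Mbps × 3000 s = 45024.0 Mb
music video: 9.728 Mbps × 360 s = 3502.1 Mb
Total: 176918.4 Mb = 22114.8 MB.
At 35 Mbps: 176918.4 / 35 = 5055 s ≈ 84.2 minutes.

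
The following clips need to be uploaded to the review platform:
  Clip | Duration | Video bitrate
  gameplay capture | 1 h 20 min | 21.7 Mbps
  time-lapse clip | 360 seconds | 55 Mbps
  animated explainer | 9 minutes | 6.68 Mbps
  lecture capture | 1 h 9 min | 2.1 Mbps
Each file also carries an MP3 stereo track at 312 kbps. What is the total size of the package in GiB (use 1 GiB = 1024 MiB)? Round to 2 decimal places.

Audio: 312 kbps = 0.312 Mbps.
gameplay capture: 22.012 Mbps × 4800 s = 105657.6 Mb
time-lapse clip: 55.312 Mbps × 360 s = 19912.3 Mb
animated explainer: 6.992 Mbps × 540 s = 3775.7 Mb
lecture capture: 2.412 Mbps × 4140 s = 9985.7 Mb
Total: 139331.3 Mb = 17416.4 MB.
= 16.22 GiB.

16.22 GiB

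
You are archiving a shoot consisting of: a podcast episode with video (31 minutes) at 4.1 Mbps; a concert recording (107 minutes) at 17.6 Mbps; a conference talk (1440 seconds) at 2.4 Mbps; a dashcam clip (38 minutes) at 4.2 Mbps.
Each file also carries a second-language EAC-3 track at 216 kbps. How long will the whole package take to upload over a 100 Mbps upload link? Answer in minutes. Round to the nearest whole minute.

23 minutes

Audio: 216 kbps = 0.216 Mbps.
podcast episode with video: 4.316 Mbps × 1860 s = 8027.8 Mb
concert recording: 17.816 Mbps × 6420 s = 114378.7 Mb
conference talk: 2.616 Mbps × 1440 s = 3767.0 Mb
dashcam clip: 4.416 Mbps × 2280 s = 10068.5 Mb
Total: 136242.0 Mb = 17030.2 MB.
At 100 Mbps: 136242.0 / 100 = 1362 s ≈ 22.7 minutes.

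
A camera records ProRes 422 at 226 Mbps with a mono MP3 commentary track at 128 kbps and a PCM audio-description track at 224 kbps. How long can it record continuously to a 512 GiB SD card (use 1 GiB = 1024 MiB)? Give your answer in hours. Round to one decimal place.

Audio total: 128 + 224 = 352 kbps = 0.352 Mbps.
Total bitrate: 226 + 0.352 = 226.352 Mbps.
Capacity: 512 GiB = 4,398,047 Mb.
Recording time: 4,398,047 / 226.352 = 19,430 s ≈ 5.40 hours.

5.4 hours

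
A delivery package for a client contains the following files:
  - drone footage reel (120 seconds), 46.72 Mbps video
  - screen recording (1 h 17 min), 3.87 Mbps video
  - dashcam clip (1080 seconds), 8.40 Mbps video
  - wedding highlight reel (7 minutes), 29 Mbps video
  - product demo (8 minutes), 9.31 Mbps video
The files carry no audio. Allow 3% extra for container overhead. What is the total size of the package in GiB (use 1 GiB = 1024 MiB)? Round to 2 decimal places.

drone footage reel: 46.720 Mbps × 120 s × 1.03 = 5774.6 Mb
screen recording: 3.870 Mbps × 4620 s × 1.03 = 18415.8 Mb
dashcam clip: 8.400 Mbps × 1080 s × 1.03 = 9344.2 Mb
wedding highlight reel: 29.000 Mbps × 420 s × 1.03 = 12545.4 Mb
product demo: 9.310 Mbps × 480 s × 1.03 = 4602.9 Mb
Total: 50682.8 Mb = 6335.3 MB.
= 5.900 GiB.

5.90 GiB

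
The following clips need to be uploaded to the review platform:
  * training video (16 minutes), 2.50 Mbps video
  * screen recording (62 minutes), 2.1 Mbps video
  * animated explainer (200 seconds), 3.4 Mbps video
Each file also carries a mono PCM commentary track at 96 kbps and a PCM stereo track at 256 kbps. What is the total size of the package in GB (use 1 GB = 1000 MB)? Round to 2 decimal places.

1.58 GB

Audio total: 96 + 256 = 352 kbps = 0.352 Mbps.
training video: 2.852 Mbps × 960 s = 2737.9 Mb
screen recording: 2.452 Mbps × 3720 s = 9121.4 Mb
animated explainer: 3.752 Mbps × 200 s = 750.4 Mb
Total: 12609.8 Mb = 1576.2 MB.
= 1.576 GB.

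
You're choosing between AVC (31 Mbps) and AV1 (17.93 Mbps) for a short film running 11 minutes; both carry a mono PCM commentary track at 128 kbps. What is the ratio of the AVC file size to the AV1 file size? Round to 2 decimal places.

11 min = 660 s
Audio: 128 kbps = 0.128 Mbps.
AVC: 31.128 Mbps × 660 s = 20544.5 Mb = 2.392 GiB.
AV1: 18.058 Mbps × 660 s = 11918.3 Mb = 1.387 GiB.
Ratio: 2.392 / 1.387 = 1.724.

1.72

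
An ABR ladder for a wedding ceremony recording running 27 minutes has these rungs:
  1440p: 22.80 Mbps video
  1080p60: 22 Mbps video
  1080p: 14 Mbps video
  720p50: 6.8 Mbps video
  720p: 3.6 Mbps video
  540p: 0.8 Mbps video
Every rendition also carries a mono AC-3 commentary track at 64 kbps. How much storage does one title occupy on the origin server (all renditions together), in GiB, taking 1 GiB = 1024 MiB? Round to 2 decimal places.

27 min = 1620 s
Audio: 64 kbps = 0.064 Mbps.
Sum of rendition bitrates: (22.80+0.064) + (22+0.064) + (14+0.064) + (6.8+0.064) + (3.6+0.064) + (0.8+0.064) = 70.384 Mbps.
× 1620 s = 114,022 Mb = 14,253 MB = 13.27 GiB.

13.27 GiB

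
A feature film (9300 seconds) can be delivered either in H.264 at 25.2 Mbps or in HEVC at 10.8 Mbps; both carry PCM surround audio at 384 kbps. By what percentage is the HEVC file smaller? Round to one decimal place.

56.3%

Audio: 384 kbps = 0.384 Mbps.
H.264: 25.584 Mbps × 9300 s = 237931.2 Mb = 29.741 GB.
HEVC: 11.184 Mbps × 9300 s = 104011.2 Mb = 13.001 GB.
Reduction: (1 − 13.001/29.741) × 100 = 56.29%.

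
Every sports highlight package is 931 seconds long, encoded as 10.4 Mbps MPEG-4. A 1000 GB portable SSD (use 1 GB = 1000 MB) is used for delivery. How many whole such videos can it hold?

Per item: 10.400 Mbps × 931 s = 9,682 Mb = 1,210 MB.
Capacity: 1000 GB = 8,000,000 Mb; 826.24 items → 826 complete.

826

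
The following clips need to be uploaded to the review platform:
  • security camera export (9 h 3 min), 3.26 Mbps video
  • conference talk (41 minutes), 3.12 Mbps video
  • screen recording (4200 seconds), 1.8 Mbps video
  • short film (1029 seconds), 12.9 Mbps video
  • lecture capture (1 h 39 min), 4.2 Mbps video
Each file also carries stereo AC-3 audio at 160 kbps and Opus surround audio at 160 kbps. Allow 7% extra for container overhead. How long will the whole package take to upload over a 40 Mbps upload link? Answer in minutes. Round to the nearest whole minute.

Audio total: 160 + 160 = 320 kbps = 0.320 Mbps.
security camera export: 3.580 Mbps × 32580 s × 1.07 = 124800.9 Mb
conference talk: 3.440 Mbps × 2460 s × 1.07 = 9054.8 Mb
screen recording: 2.120 Mbps × 4200 s × 1.07 = 9527.3 Mb
short film: 13.220 Mbps × 1029 s × 1.07 = 14555.6 Mb
lecture capture: 4.520 Mbps × 5940 s × 1.07 = 28728.2 Mb
Total: 186666.8 Mb = 23333.4 MB.
At 40 Mbps: 186666.8 / 40 = 4667 s ≈ 77.8 minutes.

78 minutes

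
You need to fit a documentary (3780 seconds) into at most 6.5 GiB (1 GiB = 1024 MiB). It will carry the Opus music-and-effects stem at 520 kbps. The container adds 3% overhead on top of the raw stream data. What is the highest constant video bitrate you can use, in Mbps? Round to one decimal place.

13.8 Mbps

Budget: 6.5 GiB = 55834.6 Mb.
Stream payload after overhead: 55834.6 / 1.03 = 54208.3 Mb.
Total bitrate budget: 54208.3 Mb / 3780 s = 14.341 Mbps.
Audio: 520 kbps = 0.520 Mbps.
Video: 14.341 − 0.520 = 13.821 Mbps.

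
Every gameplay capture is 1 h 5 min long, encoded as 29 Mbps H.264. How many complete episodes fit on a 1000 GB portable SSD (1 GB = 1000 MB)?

70

1 h 5 min = 65 min = 3900 s
Per item: 29.000 Mbps × 3900 s = 113,100 Mb = 14,138 MB.
Capacity: 1000 GB = 8,000,000 Mb; 70.73 items → 70 complete.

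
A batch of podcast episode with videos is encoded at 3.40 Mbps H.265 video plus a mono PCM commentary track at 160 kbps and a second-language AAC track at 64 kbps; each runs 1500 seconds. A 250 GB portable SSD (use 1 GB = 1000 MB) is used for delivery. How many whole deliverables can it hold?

367

Audio total: 160 + 64 = 224 kbps = 0.224 Mbps.
Total bitrate: 3.624 Mbps.
Per item: 3.624 Mbps × 1500 s = 5,436 Mb = 679.5 MB.
Capacity: 250 GB = 2,000,000 Mb; 367.92 items → 367 complete.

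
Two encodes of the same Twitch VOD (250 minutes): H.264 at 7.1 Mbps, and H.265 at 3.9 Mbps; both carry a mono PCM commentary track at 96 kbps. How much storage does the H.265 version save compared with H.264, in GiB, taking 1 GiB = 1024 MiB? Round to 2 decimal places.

5.59 GiB

250 min = 15000 s
Audio: 96 kbps = 0.096 Mbps.
H.264: 7.196 Mbps × 15000 s = 107940.0 Mb = 12.566 GiB.
H.265: 3.996 Mbps × 15000 s = 59940.0 Mb = 6.978 GiB.
Saving: 12.566 − 6.978 = 5.588 GiB.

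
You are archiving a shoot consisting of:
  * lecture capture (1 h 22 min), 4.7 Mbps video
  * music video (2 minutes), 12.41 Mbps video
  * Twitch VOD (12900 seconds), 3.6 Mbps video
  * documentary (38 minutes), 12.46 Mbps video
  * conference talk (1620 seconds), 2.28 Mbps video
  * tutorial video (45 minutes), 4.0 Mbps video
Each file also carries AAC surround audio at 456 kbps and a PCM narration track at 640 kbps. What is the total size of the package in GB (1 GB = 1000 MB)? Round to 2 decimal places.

Audio total: 456 + 640 = 1096 kbps = 1.096 Mbps.
lecture capture: 5.796 Mbps × 4920 s = 28516.3 Mb
music video: 13.506 Mbps × 120 s = 1620.7 Mb
Twitch VOD: 4.696 Mbps × 12900 s = 60578.4 Mb
documentary: 13.556 Mbps × 2280 s = 30907.7 Mb
conference talk: 3.376 Mbps × 1620 s = 5469.1 Mb
tutorial video: 5.096 Mbps × 2700 s = 13759.2 Mb
Total: 140851.4 Mb = 17606.4 MB.
= 17.61 GB.

17.61 GB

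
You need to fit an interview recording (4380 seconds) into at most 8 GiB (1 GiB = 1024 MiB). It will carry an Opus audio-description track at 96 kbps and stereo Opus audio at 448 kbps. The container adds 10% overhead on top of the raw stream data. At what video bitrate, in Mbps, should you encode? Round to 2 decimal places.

Budget: 8 GiB = 68719.5 Mb.
Stream payload after overhead: 68719.5 / 1.10 = 62472.3 Mb.
Total bitrate budget: 62472.3 Mb / 4380 s = 14.263 Mbps.
Audio total: 96 + 448 = 544 kbps = 0.544 Mbps.
Video: 14.263 − 0.544 = 13.719 Mbps.

13.72 Mbps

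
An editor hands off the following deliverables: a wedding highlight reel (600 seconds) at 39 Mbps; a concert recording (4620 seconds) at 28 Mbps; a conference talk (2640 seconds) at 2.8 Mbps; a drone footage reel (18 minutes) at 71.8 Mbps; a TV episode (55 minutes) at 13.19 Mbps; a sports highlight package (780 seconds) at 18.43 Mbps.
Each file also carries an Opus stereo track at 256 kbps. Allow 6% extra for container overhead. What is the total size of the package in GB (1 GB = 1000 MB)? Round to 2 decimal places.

39.61 GB

Audio: 256 kbps = 0.256 Mbps.
wedding highlight reel: 39.256 Mbps × 600 s × 1.06 = 24966.8 Mb
concert recording: 28.256 Mbps × 4620 s × 1.06 = 138375.3 Mb
conference talk: 3.056 Mbps × 2640 s × 1.06 = 8551.9 Mb
drone footage reel: 72.056 Mbps × 1080 s × 1.06 = 82489.7 Mb
TV episode: 13.446 Mbps × 3300 s × 1.06 = 47034.1 Mb
sports highlight package: 18.686 Mbps × 780 s × 1.06 = 15449.6 Mb
Total: 316867.4 Mb = 39608.4 MB.
= 39.61 GB.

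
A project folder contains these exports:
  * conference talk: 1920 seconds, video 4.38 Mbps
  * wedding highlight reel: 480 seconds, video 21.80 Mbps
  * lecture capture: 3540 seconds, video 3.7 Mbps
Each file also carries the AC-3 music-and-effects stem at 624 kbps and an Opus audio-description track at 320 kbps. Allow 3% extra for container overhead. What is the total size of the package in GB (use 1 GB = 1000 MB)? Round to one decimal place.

4.8 GB

Audio total: 624 + 320 = 944 kbps = 0.944 Mbps.
conference talk: 5.324 Mbps × 1920 s × 1.03 = 10528.7 Mb
wedding highlight reel: 22.744 Mbps × 480 s × 1.03 = 11244.6 Mb
lecture capture: 4.644 Mbps × 3540 s × 1.03 = 16933.0 Mb
Total: 38706.3 Mb = 4838.3 MB.
= 4.838 GB.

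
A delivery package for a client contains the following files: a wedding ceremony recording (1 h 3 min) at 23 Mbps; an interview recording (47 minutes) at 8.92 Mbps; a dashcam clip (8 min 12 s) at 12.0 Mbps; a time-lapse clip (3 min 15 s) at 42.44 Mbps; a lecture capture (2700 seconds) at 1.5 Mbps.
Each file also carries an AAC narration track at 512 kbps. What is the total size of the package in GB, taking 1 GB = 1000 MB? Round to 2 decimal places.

16.93 GB

Audio: 512 kbps = 0.512 Mbps.
wedding ceremony recording: 23.512 Mbps × 3780 s = 88875.4 Mb
interview recording: 9.432 Mbps × 2820 s = 26598.2 Mb
dashcam clip: 12.512 Mbps × 492 s = 6155.9 Mb
time-lapse clip: 42.952 Mbps × 195 s = 8375.6 Mb
lecture capture: 2.012 Mbps × 2700 s = 5432.4 Mb
Total: 135437.5 Mb = 16929.7 MB.
= 16.93 GB.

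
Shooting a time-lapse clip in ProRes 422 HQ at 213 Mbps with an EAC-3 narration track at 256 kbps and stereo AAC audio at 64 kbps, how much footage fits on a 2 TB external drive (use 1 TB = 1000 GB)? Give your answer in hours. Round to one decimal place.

Audio total: 256 + 64 = 320 kbps = 0.320 Mbps.
Total bitrate: 213 + 0.320 = 213.320 Mbps.
Capacity: 2 TB = 16,000,000 Mb.
Recording time: 16,000,000 / 213.320 = 75,005 s ≈ 20.8 hours.

20.8 hours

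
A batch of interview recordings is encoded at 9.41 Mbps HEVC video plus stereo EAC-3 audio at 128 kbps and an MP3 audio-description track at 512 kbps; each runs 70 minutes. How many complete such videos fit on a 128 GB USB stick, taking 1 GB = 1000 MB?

24

70 min = 4200 s
Audio total: 128 + 512 = 640 kbps = 0.640 Mbps.
Total bitrate: 10.050 Mbps.
Per item: 10.050 Mbps × 4200 s = 42,210 Mb = 5,276 MB.
Capacity: 128 GB = 1,024,000 Mb; 24.26 items → 24 complete.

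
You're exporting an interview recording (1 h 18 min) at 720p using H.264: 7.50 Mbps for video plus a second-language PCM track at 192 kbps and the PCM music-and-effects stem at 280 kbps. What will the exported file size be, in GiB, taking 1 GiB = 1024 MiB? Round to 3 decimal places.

4.343 GiB

1 h 18 min = 78 min = 4680 s
Audio total: 192 + 280 = 472 kbps = 0.472 Mbps.
Total bitrate: 7.50 + 0.472 = 7.972 Mbps.
Stream data: 7.972 Mbps × 4680 s = 37309.0 Mb.
37,309 Mb = 4,663,620,000 bytes ÷ 1,073,741,824 = 4.343 GiB.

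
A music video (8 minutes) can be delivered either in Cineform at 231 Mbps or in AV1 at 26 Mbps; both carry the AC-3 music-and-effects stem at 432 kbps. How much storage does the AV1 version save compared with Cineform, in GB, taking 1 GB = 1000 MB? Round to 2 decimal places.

8 min = 480 s
Audio: 432 kbps = 0.432 Mbps.
Cineform: 231.432 Mbps × 480 s = 111087.4 Mb = 13.886 GB.
AV1: 26.432 Mbps × 480 s = 12687.4 Mb = 1.586 GB.
Saving: 13.886 − 1.586 = 12.300 GB.

12.30 GB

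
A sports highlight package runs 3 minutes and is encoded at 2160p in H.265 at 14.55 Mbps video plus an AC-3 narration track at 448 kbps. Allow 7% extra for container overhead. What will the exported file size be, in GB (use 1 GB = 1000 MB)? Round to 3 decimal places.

0.361 GB

3 min = 180 s
Audio: 448 kbps = 0.448 Mbps.
Total bitrate: 14.55 + 0.448 = 14.998 Mbps.
Stream data: 14.998 Mbps × 180 s = 2699.6 Mb.
With 7% container overhead: ×1.07.
2,889 Mb ÷ 8 = 361.1 MB → 0.3611 GB.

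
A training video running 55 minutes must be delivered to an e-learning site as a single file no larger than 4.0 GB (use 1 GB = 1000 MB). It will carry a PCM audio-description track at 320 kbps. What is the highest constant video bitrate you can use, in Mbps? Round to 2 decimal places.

Budget: 4.0 GB = 32000.0 Mb.
55 min = 3300 s
Total bitrate budget: 32000.0 Mb / 3300 s = 9.697 Mbps.
Audio: 320 kbps = 0.320 Mbps.
Video: 9.697 − 0.320 = 9.377 Mbps.

9.38 Mbps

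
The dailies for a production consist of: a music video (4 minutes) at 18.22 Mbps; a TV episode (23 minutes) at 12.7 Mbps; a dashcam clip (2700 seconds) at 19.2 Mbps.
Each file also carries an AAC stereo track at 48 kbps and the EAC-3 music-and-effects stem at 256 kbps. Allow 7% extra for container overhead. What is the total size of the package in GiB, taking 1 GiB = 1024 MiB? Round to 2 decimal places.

Audio total: 48 + 256 = 304 kbps = 0.304 Mbps.
music video: 18.524 Mbps × 240 s × 1.07 = 4757.0 Mb
TV episode: 13.004 Mbps × 1380 s × 1.07 = 19201.7 Mb
dashcam clip: 19.504 Mbps × 2700 s × 1.07 = 56347.1 Mb
Total: 80305.7 Mb = 10038.2 MB.
= 9.349 GiB.

9.35 GiB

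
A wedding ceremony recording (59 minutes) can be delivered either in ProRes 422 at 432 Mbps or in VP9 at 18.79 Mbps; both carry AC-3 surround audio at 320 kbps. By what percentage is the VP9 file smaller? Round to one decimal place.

59 min = 3540 s
Audio: 320 kbps = 0.320 Mbps.
ProRes 422: 432.320 Mbps × 3540 s = 1530412.8 Mb = 191.302 GB.
VP9: 19.110 Mbps × 3540 s = 67649.4 Mb = 8.456 GB.
Reduction: (1 − 8.456/191.302) × 100 = 95.58%.

95.6%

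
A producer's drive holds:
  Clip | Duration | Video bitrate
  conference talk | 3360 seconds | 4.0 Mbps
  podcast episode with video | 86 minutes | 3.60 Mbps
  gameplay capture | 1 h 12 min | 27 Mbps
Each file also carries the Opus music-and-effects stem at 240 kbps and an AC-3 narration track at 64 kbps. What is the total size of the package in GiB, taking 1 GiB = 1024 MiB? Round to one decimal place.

17.8 GiB

Audio total: 240 + 64 = 304 kbps = 0.304 Mbps.
conference talk: 4.304 Mbps × 3360 s = 14461.4 Mb
podcast episode with video: 3.904 Mbps × 5160 s = 20144.6 Mb
gameplay capture: 27.304 Mbps × 4320 s = 117953.3 Mb
Total: 152559.4 Mb = 19069.9 MB.
= 17.76 GiB.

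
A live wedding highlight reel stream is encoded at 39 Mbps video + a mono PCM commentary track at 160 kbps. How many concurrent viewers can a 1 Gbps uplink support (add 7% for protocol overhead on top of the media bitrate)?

23

Audio: 160 kbps = 0.160 Mbps.
Per-viewer media rate: 39.160 Mbps.
On the wire with 7% overhead: 41.901 Mbps.
1 Gbps = 1,000 Mbps; 1,000 / 41.901 = 23.87 → 23 viewers.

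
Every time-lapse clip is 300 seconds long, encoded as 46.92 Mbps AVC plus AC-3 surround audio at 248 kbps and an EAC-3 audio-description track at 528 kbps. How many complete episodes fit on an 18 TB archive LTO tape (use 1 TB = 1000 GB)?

10063

Audio total: 248 + 528 = 776 kbps = 0.776 Mbps.
Total bitrate: 47.696 Mbps.
Per item: 47.696 Mbps × 300 s = 14,309 Mb = 1,789 MB.
Capacity: 18 TB = 144,000,000 Mb; 10063.74 items → 10063 complete.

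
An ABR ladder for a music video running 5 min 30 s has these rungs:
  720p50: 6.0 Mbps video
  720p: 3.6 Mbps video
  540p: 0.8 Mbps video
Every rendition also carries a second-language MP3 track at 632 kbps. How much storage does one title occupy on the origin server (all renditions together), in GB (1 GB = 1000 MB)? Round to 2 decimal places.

5 min 30 s = 330 s
Audio: 632 kbps = 0.632 Mbps.
Sum of rendition bitrates: (6.0+0.632) + (3.6+0.632) + (0.8+0.632) = 12.296 Mbps.
× 330 s = 4,058 Mb = 507.2 MB = 0.5072 GB.

0.51 GB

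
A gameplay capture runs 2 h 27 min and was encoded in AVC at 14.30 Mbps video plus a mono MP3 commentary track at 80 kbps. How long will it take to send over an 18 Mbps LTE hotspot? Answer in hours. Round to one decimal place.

2 h 27 min = 147 min = 8820 s
Audio: 80 kbps = 0.080 Mbps.
Total bitrate: 14.380 Mbps.
File: 14.380 Mbps × 8820 s = 126831.6 Mb.
At 18 Mbps: 126831.6 / 18 = 7046.2 s ≈ 1.96 hours.

2.0 hours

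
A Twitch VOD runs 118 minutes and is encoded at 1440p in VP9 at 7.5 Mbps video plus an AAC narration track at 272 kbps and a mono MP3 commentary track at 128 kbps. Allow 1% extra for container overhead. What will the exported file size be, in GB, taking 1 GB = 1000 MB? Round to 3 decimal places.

118 min = 7080 s
Audio total: 272 + 128 = 400 kbps = 0.400 Mbps.
Total bitrate: 7.5 + 0.400 = 7.900 Mbps.
Stream data: 7.900 Mbps × 7080 s = 55932.0 Mb.
With 1% container overhead: ×1.01.
56,491 Mb ÷ 8 = 7,061 MB → 7.061 GB.

7.061 GB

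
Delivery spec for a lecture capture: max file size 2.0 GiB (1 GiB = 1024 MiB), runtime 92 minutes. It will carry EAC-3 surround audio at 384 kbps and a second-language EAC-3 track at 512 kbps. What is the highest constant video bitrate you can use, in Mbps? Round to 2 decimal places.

Budget: 2.0 GiB = 17179.9 Mb.
92 min = 5520 s
Total bitrate budget: 17179.9 Mb / 5520 s = 3.112 Mbps.
Audio total: 384 + 512 = 896 kbps = 0.896 Mbps.
Video: 3.112 − 0.896 = 2.216 Mbps.

2.22 Mbps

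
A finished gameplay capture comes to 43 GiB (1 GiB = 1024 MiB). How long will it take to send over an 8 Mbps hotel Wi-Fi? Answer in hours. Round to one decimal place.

File: 43 GiB = 369367.2 Mb.
At 8 Mbps: 369367.2 / 8 = 46170.9 s ≈ 12.8 hours.

12.8 hours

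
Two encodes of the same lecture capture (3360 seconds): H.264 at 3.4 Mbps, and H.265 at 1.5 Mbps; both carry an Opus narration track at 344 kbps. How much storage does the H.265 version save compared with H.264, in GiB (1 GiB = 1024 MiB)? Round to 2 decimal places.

0.74 GiB

Audio: 344 kbps = 0.344 Mbps.
H.264: 3.744 Mbps × 3360 s = 12579.8 Mb = 1.464 GiB.
H.265: 1.844 Mbps × 3360 s = 6195.8 Mb = 0.721 GiB.
Saving: 1.464 − 0.721 = 0.743 GiB.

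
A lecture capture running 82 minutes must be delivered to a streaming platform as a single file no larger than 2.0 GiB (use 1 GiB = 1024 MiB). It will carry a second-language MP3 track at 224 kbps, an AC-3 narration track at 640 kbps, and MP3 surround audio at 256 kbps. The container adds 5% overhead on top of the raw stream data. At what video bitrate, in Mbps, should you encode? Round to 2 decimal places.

Budget: 2.0 GiB = 17179.9 Mb.
Stream payload after overhead: 17179.9 / 1.05 = 16361.8 Mb.
82 min = 4920 s
Total bitrate budget: 16361.8 Mb / 4920 s = 3.326 Mbps.
Audio total: 224 + 640 + 256 = 1120 kbps = 1.120 Mbps.
Video: 3.326 − 1.120 = 2.206 Mbps.

2.21 Mbps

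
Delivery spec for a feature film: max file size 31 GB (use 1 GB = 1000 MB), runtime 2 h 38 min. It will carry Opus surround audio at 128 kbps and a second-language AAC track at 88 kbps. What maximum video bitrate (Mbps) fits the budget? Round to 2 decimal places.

25.94 Mbps

Budget: 31 GB = 248000.0 Mb.
2 h 38 min = 158 min = 9480 s
Total bitrate budget: 248000.0 Mb / 9480 s = 26.160 Mbps.
Audio total: 128 + 88 = 216 kbps = 0.216 Mbps.
Video: 26.160 − 0.216 = 25.944 Mbps.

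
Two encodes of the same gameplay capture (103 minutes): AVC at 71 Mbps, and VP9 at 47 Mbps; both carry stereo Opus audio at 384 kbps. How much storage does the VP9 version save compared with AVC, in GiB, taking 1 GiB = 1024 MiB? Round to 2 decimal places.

103 min = 6180 s
Audio: 384 kbps = 0.384 Mbps.
AVC: 71.384 Mbps × 6180 s = 441153.1 Mb = 51.357 GiB.
VP9: 47.384 Mbps × 6180 s = 292833.1 Mb = 34.090 GiB.
Saving: 51.357 − 34.090 = 17.267 GiB.

17.27 GiB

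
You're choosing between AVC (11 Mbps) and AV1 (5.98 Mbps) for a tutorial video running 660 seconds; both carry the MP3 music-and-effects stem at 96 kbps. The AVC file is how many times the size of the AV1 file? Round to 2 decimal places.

Audio: 96 kbps = 0.096 Mbps.
AVC: 11.096 Mbps × 660 s = 7323.4 Mb = 0.853 GiB.
AV1: 6.076 Mbps × 660 s = 4010.2 Mb = 0.467 GiB.
Ratio: 0.853 / 0.467 = 1.826.

1.83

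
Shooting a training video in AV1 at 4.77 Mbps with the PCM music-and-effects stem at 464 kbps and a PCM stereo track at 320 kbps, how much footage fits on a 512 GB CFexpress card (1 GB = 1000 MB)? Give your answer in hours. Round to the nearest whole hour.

205 hours

Audio total: 464 + 320 = 784 kbps = 0.784 Mbps.
Total bitrate: 4.77 + 0.784 = 5.554 Mbps.
Capacity: 512 GB = 4,096,000 Mb.
Recording time: 4,096,000 / 5.554 = 737,486 s ≈ 205 hours.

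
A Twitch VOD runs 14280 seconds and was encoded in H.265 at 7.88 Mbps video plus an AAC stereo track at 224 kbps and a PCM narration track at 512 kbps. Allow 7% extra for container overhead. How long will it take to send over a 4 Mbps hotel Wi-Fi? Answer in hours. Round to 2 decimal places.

9.14 hours

Audio total: 224 + 512 = 736 kbps = 0.736 Mbps.
Total bitrate: 8.616 Mbps.
File: 8.616 Mbps × 14280 s = 123036.5 Mb.
With 7% container overhead: ×1.07. → 131649.0 Mb.
At 4 Mbps: 131649.0 / 4 = 32912.3 s ≈ 9.14 hours.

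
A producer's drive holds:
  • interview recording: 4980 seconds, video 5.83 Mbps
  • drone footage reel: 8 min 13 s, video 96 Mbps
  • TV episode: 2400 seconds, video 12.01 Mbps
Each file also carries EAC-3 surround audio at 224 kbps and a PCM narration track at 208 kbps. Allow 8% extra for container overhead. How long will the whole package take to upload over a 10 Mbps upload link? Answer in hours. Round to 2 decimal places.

3.26 hours

Audio total: 224 + 208 = 432 kbps = 0.432 Mbps.
interview recording: 6.262 Mbps × 4980 s × 1.08 = 33679.5 Mb
drone footage reel: 96.432 Mbps × 493 s × 1.08 = 51344.3 Mb
TV episode: 12.442 Mbps × 2400 s × 1.08 = 32249.7 Mb
Total: 117273.5 Mb = 14659.2 MB.
At 10 Mbps: 117273.5 / 10 = 11727 s ≈ 3.26 hours.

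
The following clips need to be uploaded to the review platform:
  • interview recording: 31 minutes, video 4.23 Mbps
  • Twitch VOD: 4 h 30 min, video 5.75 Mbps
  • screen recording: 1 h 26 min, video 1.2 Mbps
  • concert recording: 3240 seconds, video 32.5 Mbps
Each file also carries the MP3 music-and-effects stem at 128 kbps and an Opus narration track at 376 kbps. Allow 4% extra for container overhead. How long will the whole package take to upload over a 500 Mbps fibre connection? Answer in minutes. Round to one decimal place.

Audio total: 128 + 376 = 504 kbps = 0.504 Mbps.
interview recording: 4.734 Mbps × 1860 s × 1.04 = 9157.4 Mb
Twitch VOD: 6.254 Mbps × 16200 s × 1.04 = 105367.4 Mb
screen recording: 1.704 Mbps × 5160 s × 1.04 = 9144.3 Mb
concert recording: 33.004 Mbps × 3240 s × 1.04 = 111210.3 Mb
Total: 234879.5 Mb = 29359.9 MB.
At 500 Mbps: 234879.5 / 500 = 470 s ≈ 7.83 minutes.

7.8 minutes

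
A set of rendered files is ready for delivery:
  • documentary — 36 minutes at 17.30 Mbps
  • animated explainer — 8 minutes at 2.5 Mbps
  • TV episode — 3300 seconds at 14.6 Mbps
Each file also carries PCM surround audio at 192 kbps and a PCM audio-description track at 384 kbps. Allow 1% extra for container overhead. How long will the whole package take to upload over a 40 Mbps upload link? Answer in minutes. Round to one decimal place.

Audio total: 192 + 384 = 576 kbps = 0.576 Mbps.
documentary: 17.876 Mbps × 2160 s × 1.01 = 38998.3 Mb
animated explainer: 3.076 Mbps × 480 s × 1.01 = 1491.2 Mb
TV episode: 15.176 Mbps × 3300 s × 1.01 = 50581.6 Mb
Total: 91071.1 Mb = 11383.9 MB.
At 40 Mbps: 91071.1 / 40 = 2277 s ≈ 37.9 minutes.

37.9 minutes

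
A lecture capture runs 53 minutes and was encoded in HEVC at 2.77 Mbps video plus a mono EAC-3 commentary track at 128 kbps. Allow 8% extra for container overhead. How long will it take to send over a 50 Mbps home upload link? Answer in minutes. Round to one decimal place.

3.3 minutes

53 min = 3180 s
Audio: 128 kbps = 0.128 Mbps.
Total bitrate: 2.898 Mbps.
File: 2.898 Mbps × 3180 s = 9215.6 Mb.
With 8% container overhead: ×1.08. → 9952.9 Mb.
At 50 Mbps: 9952.9 / 50 = 199.1 s ≈ 3.32 minutes.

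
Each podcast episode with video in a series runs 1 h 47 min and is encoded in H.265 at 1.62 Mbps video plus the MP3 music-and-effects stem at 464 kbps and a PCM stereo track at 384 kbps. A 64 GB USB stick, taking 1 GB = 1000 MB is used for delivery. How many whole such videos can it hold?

32

1 h 47 min = 107 min = 6420 s
Audio total: 464 + 384 = 848 kbps = 0.848 Mbps.
Total bitrate: 2.468 Mbps.
Per item: 2.468 Mbps × 6420 s = 15,845 Mb = 1,981 MB.
Capacity: 64 GB = 512,000 Mb; 32.31 items → 32 complete.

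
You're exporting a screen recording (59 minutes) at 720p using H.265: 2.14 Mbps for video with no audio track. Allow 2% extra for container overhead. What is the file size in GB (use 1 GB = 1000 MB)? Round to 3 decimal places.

59 min = 3540 s
Total bitrate: 2.14 Mbps.
Stream data: 2.140 Mbps × 3540 s = 7575.6 Mb.
With 2% container overhead: ×1.02.
7,727 Mb ÷ 8 = 965.9 MB → 0.9659 GB.

0.966 GB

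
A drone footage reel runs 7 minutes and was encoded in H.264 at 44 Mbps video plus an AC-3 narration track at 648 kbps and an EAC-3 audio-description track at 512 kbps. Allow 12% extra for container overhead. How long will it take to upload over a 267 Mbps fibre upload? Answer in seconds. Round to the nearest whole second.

80 seconds

7 min = 420 s
Audio total: 648 + 512 = 1160 kbps = 1.160 Mbps.
Total bitrate: 45.160 Mbps.
File: 45.160 Mbps × 420 s = 18967.2 Mb.
With 12% container overhead: ×1.12. → 21243.3 Mb.
At 267 Mbps: 21243.3 / 267 = 79.6 s ≈ 79.6 seconds.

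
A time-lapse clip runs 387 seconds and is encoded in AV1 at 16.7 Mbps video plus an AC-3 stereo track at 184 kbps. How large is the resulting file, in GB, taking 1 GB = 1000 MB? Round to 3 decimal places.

Audio: 184 kbps = 0.184 Mbps.
Total bitrate: 16.7 + 0.184 = 16.884 Mbps.
Stream data: 16.884 Mbps × 387 s = 6534.1 Mb.
6,534 Mb ÷ 8 = 816.8 MB → 0.8168 GB.

0.817 GB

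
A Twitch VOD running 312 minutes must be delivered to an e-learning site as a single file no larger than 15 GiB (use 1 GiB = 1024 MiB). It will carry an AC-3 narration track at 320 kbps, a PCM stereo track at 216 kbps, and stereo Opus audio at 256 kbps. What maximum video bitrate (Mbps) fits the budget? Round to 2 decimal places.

6.09 Mbps

Budget: 15 GiB = 128849.0 Mb.
312 min = 18720 s
Total bitrate budget: 128849.0 Mb / 18720 s = 6.883 Mbps.
Audio total: 320 + 216 + 256 = 792 kbps = 0.792 Mbps.
Video: 6.883 − 0.792 = 6.091 Mbps.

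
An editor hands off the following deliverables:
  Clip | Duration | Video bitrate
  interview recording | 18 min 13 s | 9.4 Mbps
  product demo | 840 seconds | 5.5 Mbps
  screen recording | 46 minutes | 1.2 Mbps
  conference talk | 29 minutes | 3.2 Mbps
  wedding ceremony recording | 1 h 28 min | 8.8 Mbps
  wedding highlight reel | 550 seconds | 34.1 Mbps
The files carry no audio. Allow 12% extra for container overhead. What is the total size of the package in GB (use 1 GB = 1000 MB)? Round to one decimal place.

interview recording: 9.400 Mbps × 1093 s × 1.12 = 11507.1 Mb
product demo: 5.500 Mbps × 840 s × 1.12 = 5174.4 Mb
screen recording: 1.200 Mbps × 2760 s × 1.12 = 3709.4 Mb
conference talk: 3.200 Mbps × 1740 s × 1.12 = 6236.2 Mb
wedding ceremony recording: 8.800 Mbps × 5280 s × 1.12 = 52039.7 Mb
wedding highlight reel: 34.100 Mbps × 550 s × 1.12 = 21005.6 Mb
Total: 99672.4 Mb = 12459.0 MB.
= 12.46 GB.

12.5 GB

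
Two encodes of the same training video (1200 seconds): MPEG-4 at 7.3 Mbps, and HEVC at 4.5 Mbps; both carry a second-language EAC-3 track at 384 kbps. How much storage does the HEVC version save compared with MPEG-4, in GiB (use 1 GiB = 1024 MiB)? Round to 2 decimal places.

0.39 GiB

Audio: 384 kbps = 0.384 Mbps.
MPEG-4: 7.684 Mbps × 1200 s = 9220.8 Mb = 1.073 GiB.
HEVC: 4.884 Mbps × 1200 s = 5860.8 Mb = 0.682 GiB.
Saving: 1.073 − 0.682 = 0.391 GiB.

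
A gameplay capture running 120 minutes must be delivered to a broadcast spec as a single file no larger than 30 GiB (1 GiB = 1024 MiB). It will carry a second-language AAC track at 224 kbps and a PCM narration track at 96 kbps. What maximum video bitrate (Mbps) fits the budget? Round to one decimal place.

Budget: 30 GiB = 257698.0 Mb.
120 min = 7200 s
Total bitrate budget: 257698.0 Mb / 7200 s = 35.791 Mbps.
Audio total: 224 + 96 = 320 kbps = 0.320 Mbps.
Video: 35.791 − 0.320 = 35.471 Mbps.

35.5 Mbps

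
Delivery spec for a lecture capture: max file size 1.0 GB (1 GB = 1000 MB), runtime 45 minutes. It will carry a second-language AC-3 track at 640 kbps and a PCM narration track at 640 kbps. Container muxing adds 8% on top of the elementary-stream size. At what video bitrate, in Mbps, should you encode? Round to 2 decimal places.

1.46 Mbps

Budget: 1.0 GB = 8000.0 Mb.
Stream payload after overhead: 8000.0 / 1.08 = 7407.4 Mb.
45 min = 2700 s
Total bitrate budget: 7407.4 Mb / 2700 s = 2.743 Mbps.
Audio total: 640 + 640 = 1280 kbps = 1.280 Mbps.
Video: 2.743 − 1.280 = 1.463 Mbps.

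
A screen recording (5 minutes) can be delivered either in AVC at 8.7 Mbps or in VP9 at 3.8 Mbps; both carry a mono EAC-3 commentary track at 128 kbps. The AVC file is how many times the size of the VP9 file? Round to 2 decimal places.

5 min = 300 s
Audio: 128 kbps = 0.128 Mbps.
AVC: 8.828 Mbps × 300 s = 2648.4 Mb = 315.714 MiB.
VP9: 3.928 Mbps × 300 s = 1178.4 Mb = 140.476 MiB.
Ratio: 315.714 / 140.476 = 2.247.

2.25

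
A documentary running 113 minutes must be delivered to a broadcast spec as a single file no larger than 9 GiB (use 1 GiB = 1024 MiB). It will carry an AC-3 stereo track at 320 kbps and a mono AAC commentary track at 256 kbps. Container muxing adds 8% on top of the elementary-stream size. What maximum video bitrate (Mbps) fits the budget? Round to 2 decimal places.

Budget: 9 GiB = 77309.4 Mb.
Stream payload after overhead: 77309.4 / 1.08 = 71582.8 Mb.
113 min = 6780 s
Total bitrate budget: 71582.8 Mb / 6780 s = 10.558 Mbps.
Audio total: 320 + 256 = 576 kbps = 0.576 Mbps.
Video: 10.558 − 0.576 = 9.982 Mbps.

9.98 Mbps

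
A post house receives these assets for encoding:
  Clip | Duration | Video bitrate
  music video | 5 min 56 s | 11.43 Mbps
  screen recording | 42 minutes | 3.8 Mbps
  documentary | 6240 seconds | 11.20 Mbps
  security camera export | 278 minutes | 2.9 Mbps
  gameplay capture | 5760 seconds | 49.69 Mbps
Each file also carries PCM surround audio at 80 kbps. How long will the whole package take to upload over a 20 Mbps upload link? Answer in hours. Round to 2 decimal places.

5.84 hours

Audio: 80 kbps = 0.080 Mbps.
music video: 11.510 Mbps × 356 s = 4097.6 Mb
screen recording: 3.880 Mbps × 2520 s = 9777.6 Mb
documentary: 11.280 Mbps × 6240 s = 70387.2 Mb
security camera export: 2.980 Mbps × 16680 s = 49706.4 Mb
gameplay capture: 49.770 Mbps × 5760 s = 286675.2 Mb
Total: 420644.0 Mb = 52580.5 MB.
At 20 Mbps: 420644.0 / 20 = 21032 s ≈ 5.84 hours.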